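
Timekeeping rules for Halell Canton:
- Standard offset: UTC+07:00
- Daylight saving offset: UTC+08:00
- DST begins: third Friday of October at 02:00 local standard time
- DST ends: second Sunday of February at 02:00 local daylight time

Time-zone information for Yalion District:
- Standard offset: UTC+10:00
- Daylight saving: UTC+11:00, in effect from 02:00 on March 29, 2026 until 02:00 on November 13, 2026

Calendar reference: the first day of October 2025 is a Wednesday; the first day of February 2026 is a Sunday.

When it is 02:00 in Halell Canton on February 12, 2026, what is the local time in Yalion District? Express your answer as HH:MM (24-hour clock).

05:00

1 October 2025 is a Wednesday, so the first Friday is October 3 and the third is October 17.
1 February 2026 is a Sunday, so the first Sunday is February 1 and the second is February 8.
February 12, 2026 does not fall between 17 October 2025 and 8 February 2026, so daylight saving is not in effect and Halell Canton is at UTC+07:00.
02:00 Halell Canton − 7h = 19:00 UTC (rolling into the previous day, 11 February 2026).
At the standard offset (UTC+10:00), 19:00 UTC + 10h = 05:00 Yalion District standard time (rolling into the next day, 12 February 2026).
Daylight saving runs 29 March – 13 November; the standard-time date in Yalion District, February 12, 2026, is outside that window, so Yalion District is on standard time at UTC+10:00.
19:00 UTC + 10h = 05:00 Yalion District (rolling into the next day, 12 February 2026).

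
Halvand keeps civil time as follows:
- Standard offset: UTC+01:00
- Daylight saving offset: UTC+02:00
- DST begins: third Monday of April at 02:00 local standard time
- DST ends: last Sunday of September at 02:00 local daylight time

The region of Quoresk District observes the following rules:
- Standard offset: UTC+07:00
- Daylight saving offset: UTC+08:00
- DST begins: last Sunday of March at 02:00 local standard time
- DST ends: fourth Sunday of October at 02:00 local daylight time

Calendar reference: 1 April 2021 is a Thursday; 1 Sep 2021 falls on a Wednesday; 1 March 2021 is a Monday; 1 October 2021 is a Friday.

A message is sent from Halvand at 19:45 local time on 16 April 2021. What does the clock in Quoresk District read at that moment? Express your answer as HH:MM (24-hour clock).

1 April 2021 is a Thursday, so the first Monday is April 5 and the third is April 19.
1 September 2021 is a Wednesday, so Sundays fall on 5, 12, 19, 26; the last is September 26.
16 April 2021 does not fall between 19 April and 26 September, so daylight saving is not in effect and Halvand is at UTC+01:00.
19:45 Halvand − 1h = 18:45 UTC.
1 March 2021 is a Monday, so Sundays fall on 7, 14, 21, 28; the last is March 28.
1 October 2021 is a Friday, so the first Sunday is October 3 and the fourth is October 24.
At the standard offset (UTC+07:00), 18:45 UTC + 7h = 01:45 Quoresk District standard time (rolling into the next day, 17 April 2021).
The standard-time date in Quoresk District, 17 April 2021, lies within the daylight-saving period (28 March – 24 October), so Quoresk District is on daylight time, UTC+08:00.
18:45 UTC + 8h = 02:45 Quoresk District (rolling into the next day, 17 April 2021).

02:45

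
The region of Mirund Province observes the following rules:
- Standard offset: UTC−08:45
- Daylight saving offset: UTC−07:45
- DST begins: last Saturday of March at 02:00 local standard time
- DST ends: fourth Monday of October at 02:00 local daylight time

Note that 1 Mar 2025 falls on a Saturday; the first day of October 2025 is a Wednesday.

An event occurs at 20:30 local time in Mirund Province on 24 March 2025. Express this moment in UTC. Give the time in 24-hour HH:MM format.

05:15

1 March 2025 is a Saturday, so Saturdays fall on 1, 8, 15, 22, 29; the last is March 29.
1 October 2025 is a Wednesday, so the first Monday is October 6 and the fourth is October 27.
24 March 2025 is outside the daylight-saving period (29 March – 27 October), so Mirund Province is on standard time, UTC−08:45.
20:30 local + 8h45m = 05:15 UTC (rolling into the next day, 25 March 2025).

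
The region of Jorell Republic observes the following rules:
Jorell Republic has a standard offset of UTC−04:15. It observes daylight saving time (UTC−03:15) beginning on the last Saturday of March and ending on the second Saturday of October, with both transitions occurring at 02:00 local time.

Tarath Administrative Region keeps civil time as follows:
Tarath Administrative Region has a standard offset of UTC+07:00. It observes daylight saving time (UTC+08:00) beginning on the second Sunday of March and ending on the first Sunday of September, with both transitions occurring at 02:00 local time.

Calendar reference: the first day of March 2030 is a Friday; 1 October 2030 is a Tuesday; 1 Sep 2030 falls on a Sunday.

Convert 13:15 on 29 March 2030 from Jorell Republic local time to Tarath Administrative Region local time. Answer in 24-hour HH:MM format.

1 March 2030 is a Friday, so Saturdays fall on 2, 9, 16, 23, 30; the last is March 30.
1 October 2030 is a Tuesday, so the first Saturday is October 5 and the second is October 12.
29 March 2030 does not fall between 30 March and 12 October, so daylight saving is not in effect and Jorell Republic is at UTC−04:15.
13:15 Jorell Republic + 4h15m = 17:30 UTC.
1 March 2030 is a Friday, so the first Sunday is March 3 and the second is March 10.
1 September 2030 is a Sunday, so the first Sunday is September 1.
At the standard offset (UTC+07:00), 17:30 UTC + 7h = 00:30 Tarath Administrative Region standard time (rolling into the next day, 30 March 2030).
The standard-time date in Tarath Administrative Region, 30 March 2030, lies within the daylight-saving period (10 March – 1 September), so Tarath Administrative Region is on daylight time, UTC+08:00.
17:30 UTC + 8h = 01:30 Tarath Administrative Region (rolling into the next day, 30 March 2030).

01:30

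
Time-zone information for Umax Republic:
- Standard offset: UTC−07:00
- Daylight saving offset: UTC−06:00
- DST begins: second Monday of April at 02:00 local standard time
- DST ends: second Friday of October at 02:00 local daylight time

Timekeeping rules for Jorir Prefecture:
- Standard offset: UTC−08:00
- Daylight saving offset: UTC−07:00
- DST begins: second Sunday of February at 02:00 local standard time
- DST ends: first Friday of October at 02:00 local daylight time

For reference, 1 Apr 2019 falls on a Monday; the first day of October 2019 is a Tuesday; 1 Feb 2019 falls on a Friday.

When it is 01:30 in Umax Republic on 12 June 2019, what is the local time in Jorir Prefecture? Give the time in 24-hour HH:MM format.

00:30

1 April 2019 is a Monday, so the first Monday is April 1 and the second is April 8.
1 October 2019 is a Tuesday, so the first Friday is October 4 and the second is October 11.
12 June 2019 falls between 8 April and 11 October, so daylight saving is in effect and Umax Republic is at UTC−06:00.
01:30 Umax Republic + 6h = 07:30 UTC.
1 February 2019 is a Friday, so the first Sunday is February 3 and the second is February 10.
1 October 2019 is a Tuesday, so the first Friday is October 4.
At the standard offset (UTC−08:00), 07:30 UTC − 8h = 23:30 Jorir Prefecture standard time (rolling into the previous day, 11 June 2019).
Daylight saving runs 10 February – 4 October; the standard-time date in Jorir Prefecture, 11 June 2019, is inside that window, so Jorir Prefecture is at UTC−07:00.
07:30 UTC − 7h = 00:30 Jorir Prefecture.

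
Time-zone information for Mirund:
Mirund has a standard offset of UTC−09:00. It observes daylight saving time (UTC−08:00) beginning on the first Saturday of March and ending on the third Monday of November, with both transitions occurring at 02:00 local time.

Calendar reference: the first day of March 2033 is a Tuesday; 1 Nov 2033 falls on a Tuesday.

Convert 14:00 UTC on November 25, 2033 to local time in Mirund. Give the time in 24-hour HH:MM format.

05:00

1 March 2033 is a Tuesday, so the first Saturday is March 5.
1 November 2033 is a Tuesday, so the first Monday is November 7 and the third is November 21.
At the standard offset (UTC−09:00), 14:00 UTC − 9h = 05:00 Mirund standard time.
Daylight saving runs 5 March – 21 November; the standard-time date in Mirund, November 25, 2033, is outside that window, so Mirund is on standard time at UTC−09:00.
14:00 UTC − 9h = 05:00 local.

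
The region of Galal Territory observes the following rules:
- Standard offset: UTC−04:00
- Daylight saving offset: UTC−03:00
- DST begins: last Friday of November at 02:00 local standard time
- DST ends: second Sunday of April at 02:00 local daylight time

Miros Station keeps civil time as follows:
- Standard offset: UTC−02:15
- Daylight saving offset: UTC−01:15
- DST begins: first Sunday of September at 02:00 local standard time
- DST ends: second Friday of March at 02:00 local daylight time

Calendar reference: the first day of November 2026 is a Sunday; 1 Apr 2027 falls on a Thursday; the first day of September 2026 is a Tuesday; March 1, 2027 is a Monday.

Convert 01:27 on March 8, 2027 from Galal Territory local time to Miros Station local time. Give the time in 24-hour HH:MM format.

1 November 2026 is a Sunday, so Fridays fall on 6, 13, 20, 27; the last is November 27.
1 April 2027 is a Thursday, so the first Sunday is April 4 and the second is April 11.
March 8, 2027 falls between 27 November 2026 and 11 April 2027, so daylight saving is in effect and Galal Territory is at UTC−03:00.
01:27 Galal Territory + 3h = 04:27 UTC.
1 September 2026 is a Tuesday, so the first Sunday is September 6.
1 March 2027 is a Monday, so the first Friday is March 5 and the second is March 12.
At the standard offset (UTC−02:15), 04:27 UTC − 2h15m = 02:12 Miros Station standard time.
Daylight saving runs 6 September 2026 – 12 March 2027; the standard-time date in Miros Station, March 8, 2027, is inside that window, so Miros Station is at UTC−01:15.
04:27 UTC − 1h15m = 03:12 Miros Station.

03:12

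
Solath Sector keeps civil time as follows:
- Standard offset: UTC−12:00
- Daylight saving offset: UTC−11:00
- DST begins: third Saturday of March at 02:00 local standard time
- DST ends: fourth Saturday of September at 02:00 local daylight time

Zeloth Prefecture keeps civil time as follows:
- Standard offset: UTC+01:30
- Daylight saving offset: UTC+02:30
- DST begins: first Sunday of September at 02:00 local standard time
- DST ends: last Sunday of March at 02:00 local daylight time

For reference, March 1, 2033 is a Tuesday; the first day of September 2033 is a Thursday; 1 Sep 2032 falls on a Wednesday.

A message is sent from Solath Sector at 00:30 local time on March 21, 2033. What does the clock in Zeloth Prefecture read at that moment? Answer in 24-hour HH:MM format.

14:00

1 March 2033 is a Tuesday, so the first Saturday is March 5 and the third is March 19.
1 September 2033 is a Thursday, so the first Saturday is September 3 and the fourth is September 24.
Daylight saving runs 19 March – 24 September; March 21, 2033 is inside that window, so Solath Sector is at UTC−11:00.
00:30 Solath Sector + 11h = 11:30 UTC.
1 September 2032 is a Wednesday, so the first Sunday is September 5.
1 March 2033 is a Tuesday, so Sundays fall on 6, 13, 20, 27; the last is March 27.
At the standard offset (UTC+01:30), 11:30 UTC + 1h30m = 13:00 Zeloth Prefecture standard time.
Daylight saving runs 5 September 2032 – 27 March 2033; the standard-time date in Zeloth Prefecture, March 21, 2033, is inside that window, so Zeloth Prefecture is at UTC+02:30.
11:30 UTC + 2h30m = 14:00 Zeloth Prefecture.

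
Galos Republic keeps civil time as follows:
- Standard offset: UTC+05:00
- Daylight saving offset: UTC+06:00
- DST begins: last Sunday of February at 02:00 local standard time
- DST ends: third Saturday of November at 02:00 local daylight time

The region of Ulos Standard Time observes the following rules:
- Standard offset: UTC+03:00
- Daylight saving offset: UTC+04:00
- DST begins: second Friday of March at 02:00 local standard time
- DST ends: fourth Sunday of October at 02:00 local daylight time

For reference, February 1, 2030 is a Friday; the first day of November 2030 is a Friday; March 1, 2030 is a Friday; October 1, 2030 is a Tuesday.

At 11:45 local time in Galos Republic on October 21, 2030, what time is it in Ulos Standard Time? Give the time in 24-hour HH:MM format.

1 February 2030 is a Friday, so Sundays fall on 3, 10, 17, 24; the last is February 24.
1 November 2030 is a Friday, so the first Saturday is November 2 and the third is November 16.
Daylight saving runs 24 February – 16 November; October 21, 2030 is inside that window, so Galos Republic is at UTC+06:00.
11:45 Galos Republic − 6h = 05:45 UTC.
1 March 2030 is a Friday, so the first Friday is March 1 and the second is March 8.
1 October 2030 is a Tuesday, so the first Sunday is October 6 and the fourth is October 27.
At the standard offset (UTC+03:00), 05:45 UTC + 3h = 08:45 Ulos Standard Time standard time.
Daylight saving runs 8 March – 27 October; the standard-time date in Ulos Standard Time, October 21, 2030, is inside that window, so Ulos Standard Time is at UTC+04:00.
05:45 UTC + 4h = 09:45 Ulos Standard Time.

09:45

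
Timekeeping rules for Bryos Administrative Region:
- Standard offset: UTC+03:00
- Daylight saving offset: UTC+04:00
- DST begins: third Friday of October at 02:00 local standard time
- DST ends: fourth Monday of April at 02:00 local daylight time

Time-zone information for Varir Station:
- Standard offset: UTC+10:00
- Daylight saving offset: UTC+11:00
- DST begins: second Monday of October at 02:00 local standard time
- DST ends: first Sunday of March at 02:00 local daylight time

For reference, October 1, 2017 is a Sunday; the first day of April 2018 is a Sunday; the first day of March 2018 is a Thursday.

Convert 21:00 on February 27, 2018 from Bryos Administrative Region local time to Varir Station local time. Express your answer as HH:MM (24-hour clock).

04:00

1 October 2017 is a Sunday, so the first Friday is October 6 and the third is October 20.
1 April 2018 is a Sunday, so the first Monday is April 2 and the fourth is April 23.
Daylight saving runs 20 October 2017 – 23 April 2018; February 27, 2018 is inside that window, so Bryos Administrative Region is at UTC+04:00.
21:00 Bryos Administrative Region − 4h = 17:00 UTC.
1 October 2017 is a Sunday, so the first Monday is October 2 and the second is October 9.
1 March 2018 is a Thursday, so the first Sunday is March 4.
At the standard offset (UTC+10:00), 17:00 UTC + 10h = 03:00 Varir Station standard time (rolling into the next day, 28 February 2018).
The standard-time date in Varir Station, February 28, 2018, falls between 9 October 2017 and 4 March 2018, so daylight saving is in effect and Varir Station is at UTC+11:00.
17:00 UTC + 11h = 04:00 Varir Station (rolling into the next day, 28 February 2018).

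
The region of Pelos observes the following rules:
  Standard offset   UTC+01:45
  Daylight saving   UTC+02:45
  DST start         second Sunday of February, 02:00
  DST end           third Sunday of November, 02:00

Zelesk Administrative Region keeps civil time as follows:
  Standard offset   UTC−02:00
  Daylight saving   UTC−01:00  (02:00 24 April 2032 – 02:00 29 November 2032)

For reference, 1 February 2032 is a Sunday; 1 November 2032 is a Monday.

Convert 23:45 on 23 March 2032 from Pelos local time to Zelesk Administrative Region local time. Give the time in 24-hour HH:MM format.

19:00

1 February 2032 is a Sunday, so the first Sunday is February 1 and the second is February 8.
1 November 2032 is a Monday, so the first Sunday is November 7 and the third is November 21.
23 March 2032 lies within the daylight-saving period (8 February – 21 November), so Pelos is on daylight time, UTC+02:45.
23:45 Pelos − 2h45m = 21:00 UTC.
At the standard offset (UTC−02:00), 21:00 UTC − 2h = 19:00 Zelesk Administrative Region standard time.
The standard-time date in Zelesk Administrative Region, 23 March 2032, does not fall between 24 April and 29 November, so daylight saving is not in effect and Zelesk Administrative Region is at UTC−02:00.
21:00 UTC − 2h = 19:00 Zelesk Administrative Region.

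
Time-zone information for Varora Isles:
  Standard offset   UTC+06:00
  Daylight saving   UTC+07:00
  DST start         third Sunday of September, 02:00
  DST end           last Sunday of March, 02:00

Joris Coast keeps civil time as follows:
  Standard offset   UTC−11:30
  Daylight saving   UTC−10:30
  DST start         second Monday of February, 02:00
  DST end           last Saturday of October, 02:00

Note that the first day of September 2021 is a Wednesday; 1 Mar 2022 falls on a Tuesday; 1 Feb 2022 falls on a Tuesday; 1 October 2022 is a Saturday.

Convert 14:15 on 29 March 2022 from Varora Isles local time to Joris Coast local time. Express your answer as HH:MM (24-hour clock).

21:45

1 September 2021 is a Wednesday, so the first Sunday is September 5 and the third is September 19.
1 March 2022 is a Tuesday, so Sundays fall on 6, 13, 20, 27; the last is March 27.
29 March 2022 does not fall between 19 September 2021 and 27 March 2022, so daylight saving is not in effect and Varora Isles is at UTC+06:00.
14:15 Varora Isles − 6h = 08:15 UTC.
1 February 2022 is a Tuesday, so the first Monday is February 7 and the second is February 14.
1 October 2022 is a Saturday, so Saturdays fall on 1, 8, 15, 22, 29; the last is October 29.
At the standard offset (UTC−11:30), 08:15 UTC − 11h30m = 20:45 Joris Coast standard time (rolling into the previous day, 28 March 2022).
The standard-time date in Joris Coast, 28 March 2022, falls between 14 February and 29 October, so daylight saving is in effect and Joris Coast is at UTC−10:30.
08:15 UTC − 10h30m = 21:45 Joris Coast (rolling into the previous day, 28 March 2022).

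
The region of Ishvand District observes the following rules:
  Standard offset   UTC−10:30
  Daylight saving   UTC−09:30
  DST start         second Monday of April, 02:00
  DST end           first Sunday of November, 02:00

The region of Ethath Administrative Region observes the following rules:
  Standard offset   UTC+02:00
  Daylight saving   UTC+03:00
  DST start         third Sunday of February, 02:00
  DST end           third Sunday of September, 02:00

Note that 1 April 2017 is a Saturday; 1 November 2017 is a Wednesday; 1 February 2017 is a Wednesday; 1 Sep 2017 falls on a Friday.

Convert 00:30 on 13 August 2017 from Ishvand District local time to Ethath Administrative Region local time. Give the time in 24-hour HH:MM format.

13:00

1 April 2017 is a Saturday, so the first Monday is April 3 and the second is April 10.
1 November 2017 is a Wednesday, so the first Sunday is November 5.
Daylight saving runs 10 April – 5 November; 13 August 2017 is inside that window, so Ishvand District is at UTC−09:30.
00:30 Ishvand District + 9h30m = 10:00 UTC.
1 February 2017 is a Wednesday, so the first Sunday is February 5 and the third is February 19.
1 September 2017 is a Friday, so the first Sunday is September 3 and the third is September 17.
At the standard offset (UTC+02:00), 10:00 UTC + 2h = 12:00 Ethath Administrative Region standard time.
The standard-time date in Ethath Administrative Region, 13 August 2017, lies within the daylight-saving period (19 February – 17 September), so Ethath Administrative Region is on daylight time, UTC+03:00.
10:00 UTC + 3h = 13:00 Ethath Administrative Region.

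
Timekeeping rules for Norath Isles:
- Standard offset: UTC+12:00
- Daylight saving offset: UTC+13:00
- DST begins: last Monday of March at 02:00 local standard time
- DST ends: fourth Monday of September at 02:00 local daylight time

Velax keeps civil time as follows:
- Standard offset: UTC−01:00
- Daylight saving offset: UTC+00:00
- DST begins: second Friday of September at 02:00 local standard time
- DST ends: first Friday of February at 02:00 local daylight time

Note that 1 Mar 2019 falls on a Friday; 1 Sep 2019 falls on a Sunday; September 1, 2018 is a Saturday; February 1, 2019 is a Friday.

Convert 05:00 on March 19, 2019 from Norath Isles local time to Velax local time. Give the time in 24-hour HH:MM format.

1 March 2019 is a Friday, so Mondays fall on 4, 11, 18, 25; the last is March 25.
1 September 2019 is a Sunday, so the first Monday is September 2 and the fourth is September 23.
March 19, 2019 is outside the daylight-saving period (25 March – 23 September), so Norath Isles is on standard time, UTC+12:00.
05:00 Norath Isles − 12h = 17:00 UTC (rolling into the previous day, 18 March 2019).
1 September 2018 is a Saturday, so the first Friday is September 7 and the second is September 14.
1 February 2019 is a Friday, so the first Friday is February 1.
At the standard offset (UTC−01:00), 17:00 UTC − 1h = 16:00 Velax standard time.
The standard-time date in Velax, March 18, 2019, is outside the daylight-saving period (14 September 2018 – 1 February 2019), so Velax is on standard time, UTC−01:00.
17:00 UTC − 1h = 16:00 Velax.

16:00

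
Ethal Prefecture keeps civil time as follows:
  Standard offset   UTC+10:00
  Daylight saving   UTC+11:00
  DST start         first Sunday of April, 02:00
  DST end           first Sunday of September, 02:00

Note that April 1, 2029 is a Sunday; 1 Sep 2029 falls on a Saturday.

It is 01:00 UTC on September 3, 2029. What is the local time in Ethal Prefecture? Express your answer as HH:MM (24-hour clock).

1 April 2029 is a Sunday, so the first Sunday is April 1.
1 September 2029 is a Saturday, so the first Sunday is September 2.
At the standard offset (UTC+10:00), 01:00 UTC + 10h = 11:00 Ethal Prefecture standard time.
The standard-time date in Ethal Prefecture, September 3, 2029, does not fall between 1 April and 2 September, so daylight saving is not in effect and Ethal Prefecture is at UTC+10:00.
01:00 UTC + 10h = 11:00 local.

11:00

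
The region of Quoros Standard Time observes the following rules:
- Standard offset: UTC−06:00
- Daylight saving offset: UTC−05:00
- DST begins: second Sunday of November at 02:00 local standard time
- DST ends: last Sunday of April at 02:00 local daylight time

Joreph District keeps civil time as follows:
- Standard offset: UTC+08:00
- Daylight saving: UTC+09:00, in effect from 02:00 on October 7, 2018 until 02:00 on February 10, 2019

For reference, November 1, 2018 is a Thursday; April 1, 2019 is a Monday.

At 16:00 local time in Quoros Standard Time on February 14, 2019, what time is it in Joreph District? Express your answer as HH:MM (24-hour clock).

05:00

1 November 2018 is a Thursday, so the first Sunday is November 4 and the second is November 11.
1 April 2019 is a Monday, so Sundays fall on 7, 14, 21, 28; the last is April 28.
February 14, 2019 lies within the daylight-saving period (11 November 2018 – 28 April 2019), so Quoros Standard Time is on daylight time, UTC−05:00.
16:00 Quoros Standard Time + 5h = 21:00 UTC.
At the standard offset (UTC+08:00), 21:00 UTC + 8h = 05:00 Joreph District standard time (rolling into the next day, 15 February 2019).
Daylight saving runs 7 October 2018 – 10 February 2019; the standard-time date in Joreph District, February 15, 2019, is outside that window, so Joreph District is on standard time at UTC+08:00.
21:00 UTC + 8h = 05:00 Joreph District (rolling into the next day, 15 February 2019).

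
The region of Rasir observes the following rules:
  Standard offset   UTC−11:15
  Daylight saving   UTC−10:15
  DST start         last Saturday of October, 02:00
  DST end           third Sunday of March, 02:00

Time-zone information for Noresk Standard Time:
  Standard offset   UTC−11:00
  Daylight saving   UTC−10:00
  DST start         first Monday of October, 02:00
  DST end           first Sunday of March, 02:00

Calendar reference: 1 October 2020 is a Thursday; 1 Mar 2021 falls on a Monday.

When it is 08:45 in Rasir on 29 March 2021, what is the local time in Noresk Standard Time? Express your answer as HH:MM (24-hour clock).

09:00

1 October 2020 is a Thursday, so Saturdays fall on 3, 10, 17, 24, 31; the last is October 31.
1 March 2021 is a Monday, so the first Sunday is March 7 and the third is March 21.
29 March 2021 does not fall between 31 October 2020 and 21 March 2021, so daylight saving is not in effect and Rasir is at UTC−11:15.
08:45 Rasir + 11h15m = 20:00 UTC.
1 October 2020 is a Thursday, so the first Monday is October 5.
1 March 2021 is a Monday, so the first Sunday is March 7.
At the standard offset (UTC−11:00), 20:00 UTC − 11h = 09:00 Noresk Standard Time standard time.
The standard-time date in Noresk Standard Time, 29 March 2021, is outside the daylight-saving period (5 October 2020 – 7 March 2021), so Noresk Standard Time is on standard time, UTC−11:00.
20:00 UTC − 11h = 09:00 Noresk Standard Time.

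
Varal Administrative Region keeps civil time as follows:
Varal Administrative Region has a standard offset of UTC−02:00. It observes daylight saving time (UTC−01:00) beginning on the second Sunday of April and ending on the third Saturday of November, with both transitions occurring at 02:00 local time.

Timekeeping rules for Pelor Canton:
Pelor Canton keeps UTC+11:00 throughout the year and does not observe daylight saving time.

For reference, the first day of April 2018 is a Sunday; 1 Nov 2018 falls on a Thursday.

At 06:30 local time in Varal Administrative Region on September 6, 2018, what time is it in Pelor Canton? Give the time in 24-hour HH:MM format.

18:30

1 April 2018 is a Sunday, so the first Sunday is April 1 and the second is April 8.
1 November 2018 is a Thursday, so the first Saturday is November 3 and the third is November 17.
Daylight saving runs 8 April – 17 November; September 6, 2018 is inside that window, so Varal Administrative Region is at UTC−01:00.
06:30 Varal Administrative Region + 1h = 07:30 UTC.
Pelor Canton stays on UTC+11:00 all year.
07:30 UTC + 11h = 18:30 Pelor Canton.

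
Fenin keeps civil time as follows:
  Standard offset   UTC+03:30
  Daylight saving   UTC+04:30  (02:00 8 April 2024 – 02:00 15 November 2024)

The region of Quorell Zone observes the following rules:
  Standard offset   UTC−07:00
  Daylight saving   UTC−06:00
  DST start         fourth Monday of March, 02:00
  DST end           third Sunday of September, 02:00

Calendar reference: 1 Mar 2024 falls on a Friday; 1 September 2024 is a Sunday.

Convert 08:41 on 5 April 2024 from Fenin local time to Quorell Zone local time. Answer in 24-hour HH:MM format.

5 April 2024 does not fall between 8 April and 15 November, so daylight saving is not in effect and Fenin is at UTC+03:30.
08:41 Fenin − 3h30m = 05:11 UTC.
1 March 2024 is a Friday, so the first Monday is March 4 and the fourth is March 25.
1 September 2024 is a Sunday, so the first Sunday is September 1 and the third is September 15.
At the standard offset (UTC−07:00), 05:11 UTC − 7h = 22:11 Quorell Zone standard time (rolling into the previous day, 4 April 2024).
The standard-time date in Quorell Zone, 4 April 2024, lies within the daylight-saving period (25 March – 15 September), so Quorell Zone is on daylight time, UTC−06:00.
05:11 UTC − 6h = 23:11 Quorell Zone (rolling into the previous day, 4 April 2024).

23:11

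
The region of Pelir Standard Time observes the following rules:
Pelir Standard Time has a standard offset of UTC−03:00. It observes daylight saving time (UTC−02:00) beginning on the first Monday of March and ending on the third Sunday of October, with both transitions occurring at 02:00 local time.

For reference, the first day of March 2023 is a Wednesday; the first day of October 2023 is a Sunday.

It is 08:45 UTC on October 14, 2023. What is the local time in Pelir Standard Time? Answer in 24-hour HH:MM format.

06:45

1 March 2023 is a Wednesday, so the first Monday is March 6.
1 October 2023 is a Sunday, so the first Sunday is October 1 and the third is October 15.
At the standard offset (UTC−03:00), 08:45 UTC − 3h = 05:45 Pelir Standard Time standard time.
The standard-time date in Pelir Standard Time, October 14, 2023, falls between 6 March and 15 October, so daylight saving is in effect and Pelir Standard Time is at UTC−02:00.
08:45 UTC − 2h = 06:45 local.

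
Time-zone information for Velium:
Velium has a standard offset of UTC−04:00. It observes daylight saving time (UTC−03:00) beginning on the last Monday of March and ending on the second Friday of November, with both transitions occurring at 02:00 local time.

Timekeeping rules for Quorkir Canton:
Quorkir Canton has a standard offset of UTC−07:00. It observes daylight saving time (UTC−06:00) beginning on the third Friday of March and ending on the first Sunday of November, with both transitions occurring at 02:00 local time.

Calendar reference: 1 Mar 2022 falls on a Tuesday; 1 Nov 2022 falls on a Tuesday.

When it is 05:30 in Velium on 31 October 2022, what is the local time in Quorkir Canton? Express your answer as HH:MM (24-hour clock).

02:30

1 March 2022 is a Tuesday, so Mondays fall on 7, 14, 21, 28; the last is March 28.
1 November 2022 is a Tuesday, so the first Friday is November 4 and the second is November 11.
31 October 2022 lies within the daylight-saving period (28 March – 11 November), so Velium is on daylight time, UTC−03:00.
05:30 Velium + 3h = 08:30 UTC.
1 March 2022 is a Tuesday, so the first Friday is March 4 and the third is March 18.
1 November 2022 is a Tuesday, so the first Sunday is November 6.
At the standard offset (UTC−07:00), 08:30 UTC − 7h = 01:30 Quorkir Canton standard time.
The standard-time date in Quorkir Canton, 31 October 2022, lies within the daylight-saving period (18 March – 6 November), so Quorkir Canton is on daylight time, UTC−06:00.
08:30 UTC − 6h = 02:30 Quorkir Canton.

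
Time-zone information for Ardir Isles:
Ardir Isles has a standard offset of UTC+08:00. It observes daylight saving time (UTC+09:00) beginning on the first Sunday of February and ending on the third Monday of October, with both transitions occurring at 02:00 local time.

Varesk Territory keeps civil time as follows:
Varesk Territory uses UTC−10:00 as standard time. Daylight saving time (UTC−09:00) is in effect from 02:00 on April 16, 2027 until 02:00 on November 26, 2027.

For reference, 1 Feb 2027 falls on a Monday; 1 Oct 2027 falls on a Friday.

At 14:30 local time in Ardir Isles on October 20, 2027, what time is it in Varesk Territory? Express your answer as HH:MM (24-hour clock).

21:30

1 February 2027 is a Monday, so the first Sunday is February 7.
1 October 2027 is a Friday, so the first Monday is October 4 and the third is October 18.
Daylight saving runs 7 February – 18 October; October 20, 2027 is outside that window, so Ardir Isles is on standard time at UTC+08:00.
14:30 Ardir Isles − 8h = 06:30 UTC.
At the standard offset (UTC−10:00), 06:30 UTC − 10h = 20:30 Varesk Territory standard time (rolling into the previous day, 19 October 2027).
The standard-time date in Varesk Territory, October 19, 2027, lies within the daylight-saving period (16 April – 26 November), so Varesk Territory is on daylight time, UTC−09:00.
06:30 UTC − 9h = 21:30 Varesk Territory (rolling into the previous day, 19 October 2027).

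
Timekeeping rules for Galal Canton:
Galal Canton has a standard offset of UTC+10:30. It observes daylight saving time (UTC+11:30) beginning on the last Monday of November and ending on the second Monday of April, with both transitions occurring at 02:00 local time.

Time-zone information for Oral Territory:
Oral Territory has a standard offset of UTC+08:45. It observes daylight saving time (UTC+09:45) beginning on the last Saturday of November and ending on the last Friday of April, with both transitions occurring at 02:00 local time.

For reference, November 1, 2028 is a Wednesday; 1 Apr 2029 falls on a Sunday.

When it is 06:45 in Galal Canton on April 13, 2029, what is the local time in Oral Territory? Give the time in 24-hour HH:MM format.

06:00

1 November 2028 is a Wednesday, so Mondays fall on 6, 13, 20, 27; the last is November 27.
1 April 2029 is a Sunday, so the first Monday is April 2 and the second is April 9.
Daylight saving runs 27 November 2028 – 9 April 2029; April 13, 2029 is outside that window, so Galal Canton is on standard time at UTC+10:30.
06:45 Galal Canton − 10h30m = 20:15 UTC (rolling into the previous day, 12 April 2029).
1 November 2028 is a Wednesday, so Saturdays fall on 4, 11, 18, 25; the last is November 25.
1 April 2029 is a Sunday, so Fridays fall on 6, 13, 20, 27; the last is April 27.
At the standard offset (UTC+08:45), 20:15 UTC + 8h45m = 05:00 Oral Territory standard time (rolling into the next day, 13 April 2029).
The standard-time date in Oral Territory, April 13, 2029, falls between 25 November 2028 and 27 April 2029, so daylight saving is in effect and Oral Territory is at UTC+09:45.
20:15 UTC + 9h45m = 06:00 Oral Territory (rolling into the next day, 13 April 2029).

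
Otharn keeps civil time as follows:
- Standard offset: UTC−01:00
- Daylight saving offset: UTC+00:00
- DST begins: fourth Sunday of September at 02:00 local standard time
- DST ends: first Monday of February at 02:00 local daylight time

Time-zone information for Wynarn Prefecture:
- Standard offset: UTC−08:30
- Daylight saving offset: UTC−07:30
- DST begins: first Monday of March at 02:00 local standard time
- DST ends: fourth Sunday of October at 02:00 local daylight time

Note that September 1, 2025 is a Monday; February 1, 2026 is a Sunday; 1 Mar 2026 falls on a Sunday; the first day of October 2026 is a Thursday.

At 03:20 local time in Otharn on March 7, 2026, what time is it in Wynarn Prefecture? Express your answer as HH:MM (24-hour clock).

1 September 2025 is a Monday, so the first Sunday is September 7 and the fourth is September 28.
1 February 2026 is a Sunday, so the first Monday is February 2.
March 7, 2026 does not fall between 28 September 2025 and 2 February 2026, so daylight saving is not in effect and Otharn is at UTC−01:00.
03:20 Otharn + 1h = 04:20 UTC.
1 March 2026 is a Sunday, so the first Monday is March 2.
1 October 2026 is a Thursday, so the first Sunday is October 4 and the fourth is October 25.
At the standard offset (UTC−08:30), 04:20 UTC − 8h30m = 19:50 Wynarn Prefecture standard time (rolling into the previous day, 6 March 2026).
Daylight saving runs 2 March – 25 October; the standard-time date in Wynarn Prefecture, March 6, 2026, is inside that window, so Wynarn Prefecture is at UTC−07:30.
04:20 UTC − 7h30m = 20:50 Wynarn Prefecture (rolling into the previous day, 6 March 2026).

20:50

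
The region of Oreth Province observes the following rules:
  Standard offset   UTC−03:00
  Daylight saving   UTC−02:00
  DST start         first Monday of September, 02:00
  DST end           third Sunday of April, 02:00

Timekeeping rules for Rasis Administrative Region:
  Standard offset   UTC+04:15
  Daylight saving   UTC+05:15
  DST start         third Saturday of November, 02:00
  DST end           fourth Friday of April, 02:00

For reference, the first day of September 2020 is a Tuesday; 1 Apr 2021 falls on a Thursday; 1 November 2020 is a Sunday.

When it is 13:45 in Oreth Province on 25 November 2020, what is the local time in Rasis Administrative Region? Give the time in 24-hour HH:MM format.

21:00

1 September 2020 is a Tuesday, so the first Monday is September 7.
1 April 2021 is a Thursday, so the first Sunday is April 4 and the third is April 18.
25 November 2020 lies within the daylight-saving period (7 September 2020 – 18 April 2021), so Oreth Province is on daylight time, UTC−02:00.
13:45 Oreth Province + 2h = 15:45 UTC.
1 November 2020 is a Sunday, so the first Saturday is November 7 and the third is November 21.
1 April 2021 is a Thursday, so the first Friday is April 2 and the fourth is April 23.
At the standard offset (UTC+04:15), 15:45 UTC + 4h15m = 20:00 Rasis Administrative Region standard time.
The standard-time date in Rasis Administrative Region, 25 November 2020, falls between 21 November 2020 and 23 April 2021, so daylight saving is in effect and Rasis Administrative Region is at UTC+05:15.
15:45 UTC + 5h15m = 21:00 Rasis Administrative Region.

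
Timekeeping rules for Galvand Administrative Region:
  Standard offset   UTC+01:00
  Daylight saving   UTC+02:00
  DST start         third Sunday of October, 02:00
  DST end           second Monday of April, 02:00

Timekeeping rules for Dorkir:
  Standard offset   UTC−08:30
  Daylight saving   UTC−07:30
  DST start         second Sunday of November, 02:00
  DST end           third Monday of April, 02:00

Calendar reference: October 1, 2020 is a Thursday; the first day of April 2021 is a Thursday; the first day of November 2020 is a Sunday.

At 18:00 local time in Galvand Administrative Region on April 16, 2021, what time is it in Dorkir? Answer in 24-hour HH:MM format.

09:30

1 October 2020 is a Thursday, so the first Sunday is October 4 and the third is October 18.
1 April 2021 is a Thursday, so the first Monday is April 5 and the second is April 12.
April 16, 2021 is outside the daylight-saving period (18 October 2020 – 12 April 2021), so Galvand Administrative Region is on standard time, UTC+01:00.
18:00 Galvand Administrative Region − 1h = 17:00 UTC.
1 November 2020 is a Sunday, so the first Sunday is November 1 and the second is November 8.
1 April 2021 is a Thursday, so the first Monday is April 5 and the third is April 19.
At the standard offset (UTC−08:30), 17:00 UTC − 8h30m = 08:30 Dorkir standard time.
Daylight saving runs 8 November 2020 – 19 April 2021; the standard-time date in Dorkir, April 16, 2021, is inside that window, so Dorkir is at UTC−07:30.
17:00 UTC − 7h30m = 09:30 Dorkir.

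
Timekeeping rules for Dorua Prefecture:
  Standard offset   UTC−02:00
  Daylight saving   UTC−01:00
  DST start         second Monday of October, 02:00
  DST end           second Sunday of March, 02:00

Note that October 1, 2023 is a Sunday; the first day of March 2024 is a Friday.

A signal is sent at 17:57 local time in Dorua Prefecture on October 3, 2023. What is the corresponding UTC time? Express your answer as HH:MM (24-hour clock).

19:57

1 October 2023 is a Sunday, so the first Monday is October 2 and the second is October 9.
1 March 2024 is a Friday, so the first Sunday is March 3 and the second is March 10.
October 3, 2023 does not fall between 9 October 2023 and 10 March 2024, so daylight saving is not in effect and Dorua Prefecture is at UTC−02:00.
17:57 local + 2h = 19:57 UTC.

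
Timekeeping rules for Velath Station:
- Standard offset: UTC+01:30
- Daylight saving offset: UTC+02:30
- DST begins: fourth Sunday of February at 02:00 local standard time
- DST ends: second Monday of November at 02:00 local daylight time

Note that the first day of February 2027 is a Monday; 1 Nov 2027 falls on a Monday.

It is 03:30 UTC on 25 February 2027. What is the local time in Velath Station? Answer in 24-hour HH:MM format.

1 February 2027 is a Monday, so the first Sunday is February 7 and the fourth is February 28.
1 November 2027 is a Monday, so the first Monday is November 1 and the second is November 8.
At the standard offset (UTC+01:30), 03:30 UTC + 1h30m = 05:00 Velath Station standard time.
Daylight saving runs 28 February – 8 November; the standard-time date in Velath Station, 25 February 2027, is outside that window, so Velath Station is on standard time at UTC+01:30.
03:30 UTC + 1h30m = 05:00 local.

05:00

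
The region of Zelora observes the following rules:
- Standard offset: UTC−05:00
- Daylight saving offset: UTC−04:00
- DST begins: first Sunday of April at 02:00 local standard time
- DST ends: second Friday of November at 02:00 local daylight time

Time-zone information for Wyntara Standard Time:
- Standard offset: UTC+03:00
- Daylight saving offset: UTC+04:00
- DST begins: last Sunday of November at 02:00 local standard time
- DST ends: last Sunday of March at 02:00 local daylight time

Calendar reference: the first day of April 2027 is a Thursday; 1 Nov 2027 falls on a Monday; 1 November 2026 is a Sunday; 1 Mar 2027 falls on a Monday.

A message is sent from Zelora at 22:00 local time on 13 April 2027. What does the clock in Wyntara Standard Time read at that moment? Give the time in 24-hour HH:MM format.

1 April 2027 is a Thursday, so the first Sunday is April 4.
1 November 2027 is a Monday, so the first Friday is November 5 and the second is November 12.
13 April 2027 lies within the daylight-saving period (4 April – 12 November), so Zelora is on daylight time, UTC−04:00.
22:00 Zelora + 4h = 02:00 UTC (rolling into the next day, 14 April 2027).
1 November 2026 is a Sunday, so Sundays fall on 1, 8, 15, 22, 29; the last is November 29.
1 March 2027 is a Monday, so Sundays fall on 7, 14, 21, 28; the last is March 28.
At the standard offset (UTC+03:00), 02:00 UTC + 3h = 05:00 Wyntara Standard Time standard time.
The standard-time date in Wyntara Standard Time, 14 April 2027, is outside the daylight-saving period (29 November 2026 – 28 March 2027), so Wyntara Standard Time is on standard time, UTC+03:00.
02:00 UTC + 3h = 05:00 Wyntara Standard Time.

05:00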